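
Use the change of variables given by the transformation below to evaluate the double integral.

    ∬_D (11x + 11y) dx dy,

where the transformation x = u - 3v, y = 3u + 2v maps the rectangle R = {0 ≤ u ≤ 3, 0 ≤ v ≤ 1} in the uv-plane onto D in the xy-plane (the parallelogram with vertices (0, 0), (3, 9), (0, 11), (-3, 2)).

Compute the Jacobian determinant of (x, y) with respect to (u, v):

    ∂(x,y)/∂(u,v) = | 1  -3 | = (1)(2) - (-3)(3) = 11.
                   | 3  2 |

Its absolute value is |J| = 11 (the area scaling factor).

Substituting x = u - 3v, y = 3u + 2v into the integrand,

    11x + 11y → 44u - 11v,

so the integral becomes

    ∬_R (44u - 11v) · |J| du dv = ∫_0^3 ∫_0^1 (484u - 121v) dv du.

Inner (v): 484u - 121/2.
Outer (u): 3993/2.

Therefore ∬_D (11x + 11y) dx dy = 3993/2.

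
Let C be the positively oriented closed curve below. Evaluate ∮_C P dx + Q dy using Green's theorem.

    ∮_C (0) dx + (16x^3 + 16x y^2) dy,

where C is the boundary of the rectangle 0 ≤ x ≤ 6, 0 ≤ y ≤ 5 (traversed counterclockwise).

Green's theorem converts the closed line integral into a double integral over the enclosed region D:

    ∮_C P dx + Q dy = ∬_D (∂Q/∂x - ∂P/∂y) dA.

Here P = 0, Q = 16x^3 + 16x y^2, so

    ∂Q/∂x = 48x^2 + 16y^2,    ∂P/∂y = 0,
    ∂Q/∂x - ∂P/∂y = 48x^2 + 16y^2.

D is the region 0 ≤ x ≤ 6, 0 ≤ y ≤ 5. Evaluating the double integral:

    ∬_D (48x^2 + 16y^2) dA = ∫_0^{6} ∫_0^{5} (48x^2 + 16y^2) dy dx.

Inner (y from 0 to 5): 240x^2 + 2000/3.
Outer (x from 0 to 6): 21280.

Therefore ∮_C P dx + Q dy = 21280.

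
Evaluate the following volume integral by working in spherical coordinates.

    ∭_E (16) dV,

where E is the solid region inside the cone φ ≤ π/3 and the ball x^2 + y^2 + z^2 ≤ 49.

In spherical coordinates, x = ρ sin(φ) cos(θ), y = ρ sin(φ) sin(θ), z = ρ cos(φ), and dV = ρ^2 sin(φ) dρ dφ dθ.

The integrand becomes 16, so

    ∭_E (16) dV = ∫_{0}^{2π} ∫_{0}^{π/3} ∫_{0}^{7} (16) · ρ^2 sin(φ) dρ dφ dθ.

Inner (ρ): 5488sin(φ)/3.
Middle (φ): 2744/3.
Outer (θ): 5488π/3.

Therefore the triple integral equals 5488π/3.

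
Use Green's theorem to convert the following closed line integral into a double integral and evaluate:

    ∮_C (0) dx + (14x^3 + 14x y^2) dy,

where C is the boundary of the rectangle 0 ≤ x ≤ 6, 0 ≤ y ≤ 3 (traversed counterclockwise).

Green's theorem converts the closed line integral into a double integral over the enclosed region D:

    ∮_C P dx + Q dy = ∬_D (∂Q/∂x - ∂P/∂y) dA.

Here P = 0, Q = 14x^3 + 14x y^2, so

    ∂Q/∂x = 42x^2 + 14y^2,    ∂P/∂y = 0,
    ∂Q/∂x - ∂P/∂y = 42x^2 + 14y^2.

D is the region 0 ≤ x ≤ 6, 0 ≤ y ≤ 3. Evaluating the double integral:

    ∬_D (42x^2 + 14y^2) dA = ∫_0^{6} ∫_0^{3} (42x^2 + 14y^2) dy dx.

Inner (y from 0 to 3): 126x^2 + 126.
Outer (x from 0 to 6): 9828.

Therefore ∮_C P dx + Q dy = 9828.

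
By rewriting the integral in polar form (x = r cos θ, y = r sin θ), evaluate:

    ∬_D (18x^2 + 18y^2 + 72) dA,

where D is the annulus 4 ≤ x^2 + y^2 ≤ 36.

The region D is 2 ≤ r ≤ 6, 0 ≤ θ ≤ 2π in polar coordinates, where x = r cos(θ), y = r sin(θ), and dA = r dr dθ.

Under the substitution, the integrand becomes 18r^2 + 72, so

    ∬_D (18x^2 + 18y^2 + 72) dA = ∫_{0}^{2π} ∫_{2}^{6} (18r^2 + 72) · r dr dθ.

Inner integral (in r): ∫_{2}^{6} (18r^2 + 72) · r dr = 6912.

Outer integral (in θ): ∫_{0}^{2π} (6912) dθ = 13824π.

Therefore ∬_D (18x^2 + 18y^2 + 72) dA = 13824π.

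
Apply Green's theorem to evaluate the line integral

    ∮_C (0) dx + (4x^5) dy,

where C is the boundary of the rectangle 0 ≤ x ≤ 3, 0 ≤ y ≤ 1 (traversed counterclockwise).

Green's theorem converts the closed line integral into a double integral over the enclosed region D:

    ∮_C P dx + Q dy = ∬_D (∂Q/∂x - ∂P/∂y) dA.

Here P = 0, Q = 4x^5, so

    ∂Q/∂x = 20x^4,    ∂P/∂y = 0,
    ∂Q/∂x - ∂P/∂y = 20x^4.

D is the region 0 ≤ x ≤ 3, 0 ≤ y ≤ 1. Evaluating the double integral:

    ∬_D (20x^4) dA = ∫_0^{3} ∫_0^{1} (20x^4) dy dx.

Inner (y from 0 to 1): 20x^4.
Outer (x from 0 to 3): 972.

Therefore ∮_C P dx + Q dy = 972.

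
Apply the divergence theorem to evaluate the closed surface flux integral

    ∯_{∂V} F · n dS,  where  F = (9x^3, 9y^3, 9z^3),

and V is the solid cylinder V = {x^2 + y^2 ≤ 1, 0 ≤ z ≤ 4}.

By the divergence theorem,

    ∯_{∂V} F · n dS = ∭_V (∇ · F) dV.

Compute the divergence:
    ∇ · F = ∂F_x/∂x + ∂F_y/∂y + ∂F_z/∂z = 27x^2 + 27y^2 + 27z^2.

In cylindrical coordinates, x = r cos(θ), y = r sin(θ), z = z, dV = r dr dθ dz, with 0 ≤ r ≤ 1, 0 ≤ θ ≤ 2π, 0 ≤ z ≤ 4.

The integrand, after substitution and multiplying by the volume element, becomes (27r^2 + 27z^2) · r, so

    ∭_V (∇·F) dV = ∫_0^{2π} ∫_0^{1} ∫_0^{4} (27r^2 + 27z^2) · r dz dr dθ.

Inner (z from 0 to 4): 108r^3 + 576r.
Middle (r from 0 to 1): 315.
Outer (θ from 0 to 2π): 630π.

Therefore ∯_{∂V} F · n dS = 630π.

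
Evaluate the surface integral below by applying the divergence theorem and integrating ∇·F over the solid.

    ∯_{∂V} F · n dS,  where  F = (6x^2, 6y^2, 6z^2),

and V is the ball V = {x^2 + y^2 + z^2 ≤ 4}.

By the divergence theorem,

    ∯_{∂V} F · n dS = ∭_V (∇ · F) dV.

Compute the divergence:
    ∇ · F = ∂F_x/∂x + ∂F_y/∂y + ∂F_z/∂z = 12x + 12y + 12z.

In spherical coordinates, x = ρ sin(φ) cos(θ), y = ρ sin(φ) sin(θ), z = ρ cos(φ), dV = ρ^2 sin(φ) dρ dφ dθ, with 0 ≤ ρ ≤ 2, 0 ≤ φ ≤ π, 0 ≤ θ ≤ 2π.

The integrand, after substitution and multiplying by the volume element, becomes (12ρ (sqrt(2)sin(φ)sin(θ + π/4) + cos(φ))) · ρ^2 sin(φ), so

    ∭_V (∇·F) dV = ∫_0^{2π} ∫_0^{π} ∫_0^{2} (12ρ (sqrt(2)sin(φ)sin(θ + π/4) + cos(φ))) · ρ^2 sin(φ) dρ dφ dθ.

Inner (ρ from 0 to 2): 48(sqrt(2)sin(φ)sin(θ + π/4) + cos(φ))sin(φ).
Middle (φ from 0 to π): 24sqrt(2)π sin(θ + π/4).
Outer (θ from 0 to 2π): 0.

Therefore ∯_{∂V} F · n dS = 0.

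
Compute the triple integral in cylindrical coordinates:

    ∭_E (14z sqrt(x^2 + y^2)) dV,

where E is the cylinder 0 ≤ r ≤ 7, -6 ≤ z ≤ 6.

In cylindrical coordinates, x = r cos(θ), y = r sin(θ), z = z, and dV = r dr dθ dz.

The integrand becomes 14r z, so

    ∭_E (14z sqrt(x^2 + y^2)) dV = ∫_{0}^{2π} ∫_{0}^{7} ∫_{-6}^{6} (14r z) · r dz dr dθ.

Inner (z): 0.
Middle (r from 0 to 7): 0.
Outer (θ): 0.

Therefore the triple integral equals 0.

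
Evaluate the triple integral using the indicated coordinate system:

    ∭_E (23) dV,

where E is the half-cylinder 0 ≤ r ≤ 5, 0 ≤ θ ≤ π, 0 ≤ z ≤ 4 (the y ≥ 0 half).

In cylindrical coordinates, x = r cos(θ), y = r sin(θ), z = z, and dV = r dr dθ dz.

The integrand becomes 23, so

    ∭_E (23) dV = ∫_{0}^{π} ∫_{0}^{5} ∫_{0}^{4} (23) · r dz dr dθ.

Inner (z): 92r.
Middle (r from 0 to 5): 1150.
Outer (θ): 1150π.

Therefore the triple integral equals 1150π.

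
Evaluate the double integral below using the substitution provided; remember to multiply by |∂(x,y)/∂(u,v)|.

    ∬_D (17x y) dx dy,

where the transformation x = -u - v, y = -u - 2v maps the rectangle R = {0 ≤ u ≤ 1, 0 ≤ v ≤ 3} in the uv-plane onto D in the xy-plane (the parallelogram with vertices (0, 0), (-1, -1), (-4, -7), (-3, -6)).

Compute the Jacobian determinant of (x, y) with respect to (u, v):

    ∂(x,y)/∂(u,v) = | -1  -1 | = (-1)(-2) - (-1)(-1) = 1.
                   | -1  -2 |

Its absolute value is |J| = 1 (the area scaling factor).

Substituting x = -u - v, y = -u - 2v into the integrand,

    17x y → 17u^2 + 51u v + 34v^2,

so the integral becomes

    ∬_R (17u^2 + 51u v + 34v^2) · |J| du dv = ∫_0^1 ∫_0^3 (17u^2 + 51u v + 34v^2) dv du.

Inner (v): 51u^2 + 459u/2 + 306.
Outer (u): 1751/4.

Therefore ∬_D (17x y) dx dy = 1751/4.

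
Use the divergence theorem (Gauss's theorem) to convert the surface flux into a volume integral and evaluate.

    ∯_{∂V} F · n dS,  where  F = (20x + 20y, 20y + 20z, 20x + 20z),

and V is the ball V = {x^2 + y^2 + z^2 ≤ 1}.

By the divergence theorem,

    ∯_{∂V} F · n dS = ∭_V (∇ · F) dV.

Compute the divergence:
    ∇ · F = ∂F_x/∂x + ∂F_y/∂y + ∂F_z/∂z = 20 + 20 + 20 = 60.

In spherical coordinates, x = ρ sin(φ) cos(θ), y = ρ sin(φ) sin(θ), z = ρ cos(φ), dV = ρ^2 sin(φ) dρ dφ dθ, with 0 ≤ ρ ≤ 1, 0 ≤ φ ≤ π, 0 ≤ θ ≤ 2π.

The integrand, after substitution and multiplying by the volume element, becomes (60) · ρ^2 sin(φ), so

    ∭_V (∇·F) dV = ∫_0^{2π} ∫_0^{π} ∫_0^{1} (60) · ρ^2 sin(φ) dρ dφ dθ.

Inner (ρ from 0 to 1): 20sin(φ).
Middle (φ from 0 to π): 40.
Outer (θ from 0 to 2π): 80π.

Therefore ∯_{∂V} F · n dS = 80π.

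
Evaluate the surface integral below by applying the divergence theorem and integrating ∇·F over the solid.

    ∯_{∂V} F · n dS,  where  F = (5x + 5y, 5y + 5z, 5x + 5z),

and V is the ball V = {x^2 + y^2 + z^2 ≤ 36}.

By the divergence theorem,

    ∯_{∂V} F · n dS = ∭_V (∇ · F) dV.

Compute the divergence:
    ∇ · F = ∂F_x/∂x + ∂F_y/∂y + ∂F_z/∂z = 5 + 5 + 5 = 15.

In spherical coordinates, x = ρ sin(φ) cos(θ), y = ρ sin(φ) sin(θ), z = ρ cos(φ), dV = ρ^2 sin(φ) dρ dφ dθ, with 0 ≤ ρ ≤ 6, 0 ≤ φ ≤ π, 0 ≤ θ ≤ 2π.

The integrand, after substitution and multiplying by the volume element, becomes (15) · ρ^2 sin(φ), so

    ∭_V (∇·F) dV = ∫_0^{2π} ∫_0^{π} ∫_0^{6} (15) · ρ^2 sin(φ) dρ dφ dθ.

Inner (ρ from 0 to 6): 1080sin(φ).
Middle (φ from 0 to π): 2160.
Outer (θ from 0 to 2π): 4320π.

Therefore ∯_{∂V} F · n dS = 4320π.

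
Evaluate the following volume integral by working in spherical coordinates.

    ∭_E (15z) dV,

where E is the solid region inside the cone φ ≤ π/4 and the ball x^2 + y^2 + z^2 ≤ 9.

In spherical coordinates, x = ρ sin(φ) cos(θ), y = ρ sin(φ) sin(θ), z = ρ cos(φ), and dV = ρ^2 sin(φ) dρ dφ dθ.

The integrand becomes 15ρ cos(φ), so

    ∭_E (15z) dV = ∫_{0}^{2π} ∫_{0}^{π/4} ∫_{0}^{3} (15ρ cos(φ)) · ρ^2 sin(φ) dρ dφ dθ.

Inner (ρ): 1215sin(2φ)/8.
Middle (φ): 1215/16.
Outer (θ): 1215π/8.

Therefore the triple integral equals 1215π/8.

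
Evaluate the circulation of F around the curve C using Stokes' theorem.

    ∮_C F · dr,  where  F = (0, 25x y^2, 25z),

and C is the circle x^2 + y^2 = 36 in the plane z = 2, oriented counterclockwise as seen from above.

Let S be the flat disk x^2 + y^2 ≤ 36 in the plane z = 2, with upward unit normal n̂ = ẑ. By Stokes' theorem,

    ∮_C F · dr = ∬_S (∇ × F) · n̂ dS = ∬_D (curl F)_z dA,

where D is the disk x^2 + y^2 ≤ 36.

Compute the curl of F = (0, 25x y^2, 25z):
    (∇ × F)_x = ∂F_z/∂y - ∂F_y/∂z = 0,
    (∇ × F)_y = ∂F_x/∂z - ∂F_z/∂x = 0,
    (∇ × F)_z = ∂F_y/∂x - ∂F_x/∂y = 25y^2.

On z = 2, (curl F)_z = 25y^2.

Convert to polar (x = r cos θ, y = r sin θ, dA = r dr dθ); the integrand becomes 25r^2sin(θ)^2, so

    ∬_D (curl F)_z dA = ∫_0^{2π} ∫_0^{6} (25r^2sin(θ)^2) · r dr dθ.

Inner (r from 0 to 6): 8100sin(θ)^2.
Outer (θ from 0 to 2π): 8100π.

Therefore ∮_C F · dr = 8100π.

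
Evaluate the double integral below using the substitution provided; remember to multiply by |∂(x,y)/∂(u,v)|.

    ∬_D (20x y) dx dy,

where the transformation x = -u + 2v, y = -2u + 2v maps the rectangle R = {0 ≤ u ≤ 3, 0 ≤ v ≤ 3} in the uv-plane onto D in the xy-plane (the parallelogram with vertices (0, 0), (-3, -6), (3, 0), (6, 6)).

Compute the Jacobian determinant of (x, y) with respect to (u, v):

    ∂(x,y)/∂(u,v) = | -1  2 | = (-1)(2) - (2)(-2) = 2.
                   | -2  2 |

Its absolute value is |J| = 2 (the area scaling factor).

Substituting x = -u + 2v, y = -2u + 2v into the integrand,

    20x y → 40u^2 - 120u v + 80v^2,

so the integral becomes

    ∬_R (40u^2 - 120u v + 80v^2) · |J| du dv = ∫_0^3 ∫_0^3 (80u^2 - 240u v + 160v^2) dv du.

Inner (v): 240u^2 - 1080u + 1440.
Outer (u): 1620.

Therefore ∬_D (20x y) dx dy = 1620.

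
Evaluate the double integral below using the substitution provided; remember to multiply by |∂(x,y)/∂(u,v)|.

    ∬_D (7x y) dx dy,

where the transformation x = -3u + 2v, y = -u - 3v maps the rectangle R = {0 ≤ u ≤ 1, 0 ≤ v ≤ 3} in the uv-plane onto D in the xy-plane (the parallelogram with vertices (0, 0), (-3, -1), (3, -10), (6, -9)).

Compute the Jacobian determinant of (x, y) with respect to (u, v):

    ∂(x,y)/∂(u,v) = | -3  2 | = (-3)(-3) - (2)(-1) = 11.
                   | -1  -3 |

Its absolute value is |J| = 11 (the area scaling factor).

Substituting x = -3u + 2v, y = -u - 3v into the integrand,

    7x y → 21u^2 + 49u v - 42v^2,

so the integral becomes

    ∬_R (21u^2 + 49u v - 42v^2) · |J| du dv = ∫_0^1 ∫_0^3 (231u^2 + 539u v - 462v^2) dv du.

Inner (v): 693u^2 + 4851u/2 - 4158.
Outer (u): -10857/4.

Therefore ∬_D (7x y) dx dy = -10857/4.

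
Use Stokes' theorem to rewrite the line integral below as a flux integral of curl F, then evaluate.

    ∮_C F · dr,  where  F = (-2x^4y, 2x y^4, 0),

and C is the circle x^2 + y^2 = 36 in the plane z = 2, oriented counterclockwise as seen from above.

Let S be the flat disk x^2 + y^2 ≤ 36 in the plane z = 2, with upward unit normal n̂ = ẑ. By Stokes' theorem,

    ∮_C F · dr = ∬_S (∇ × F) · n̂ dS = ∬_D (curl F)_z dA,

where D is the disk x^2 + y^2 ≤ 36.

Compute the curl of F = (-2x^4y, 2x y^4, 0):
    (∇ × F)_x = ∂F_z/∂y - ∂F_y/∂z = 0,
    (∇ × F)_y = ∂F_x/∂z - ∂F_z/∂x = 0,
    (∇ × F)_z = ∂F_y/∂x - ∂F_x/∂y = 2x^4 + 2y^4.

On z = 2, (curl F)_z = 2x^4 + 2y^4.

Convert to polar (x = r cos θ, y = r sin θ, dA = r dr dθ); the integrand becomes 2r^4(sin(θ)^4 + cos(θ)^4), so

    ∬_D (curl F)_z dA = ∫_0^{2π} ∫_0^{6} (2r^4(sin(θ)^4 + cos(θ)^4)) · r dr dθ.

Inner (r from 0 to 6): 15552sin(θ)^4 + 15552cos(θ)^4.
Outer (θ from 0 to 2π): 23328π.

Therefore ∮_C F · dr = 23328π.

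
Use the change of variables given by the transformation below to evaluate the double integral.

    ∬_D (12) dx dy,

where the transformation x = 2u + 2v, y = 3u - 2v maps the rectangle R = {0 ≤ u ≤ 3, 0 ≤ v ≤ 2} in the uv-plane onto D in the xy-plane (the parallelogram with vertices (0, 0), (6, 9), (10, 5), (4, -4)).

Compute the Jacobian determinant of (x, y) with respect to (u, v):

    ∂(x,y)/∂(u,v) = | 2  2 | = (2)(-2) - (2)(3) = -10.
                   | 3  -2 |

Its absolute value is |J| = 10 (the area scaling factor).

Substituting x = 2u + 2v, y = 3u - 2v into the integrand,

    12 → 12,

so the integral becomes

    ∬_R (12) · |J| du dv = ∫_0^3 ∫_0^2 (120) dv du.

Inner (v): 240.
Outer (u): 720.

Therefore ∬_D (12) dx dy = 720.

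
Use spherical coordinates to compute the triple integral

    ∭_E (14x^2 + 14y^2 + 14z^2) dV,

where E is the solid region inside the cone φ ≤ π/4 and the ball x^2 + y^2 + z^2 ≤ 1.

In spherical coordinates, x = ρ sin(φ) cos(θ), y = ρ sin(φ) sin(θ), z = ρ cos(φ), and dV = ρ^2 sin(φ) dρ dφ dθ.

The integrand becomes 14ρ^2, so

    ∭_E (14x^2 + 14y^2 + 14z^2) dV = ∫_{0}^{2π} ∫_{0}^{π/4} ∫_{0}^{1} (14ρ^2) · ρ^2 sin(φ) dρ dφ dθ.

Inner (ρ): 14sin(φ)/5.
Middle (φ): 14/5 - 7sqrt(2)/5.
Outer (θ): 14π (2 - sqrt(2))/5.

Therefore the triple integral equals 14π (2 - sqrt(2))/5.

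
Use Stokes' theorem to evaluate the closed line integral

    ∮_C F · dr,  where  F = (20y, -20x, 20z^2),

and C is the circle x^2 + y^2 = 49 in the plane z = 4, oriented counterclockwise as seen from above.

Let S be the flat disk x^2 + y^2 ≤ 49 in the plane z = 4, with upward unit normal n̂ = ẑ. By Stokes' theorem,

    ∮_C F · dr = ∬_S (∇ × F) · n̂ dS = ∬_D (curl F)_z dA,

where D is the disk x^2 + y^2 ≤ 49.

Compute the curl of F = (20y, -20x, 20z^2):
    (∇ × F)_x = ∂F_z/∂y - ∂F_y/∂z = 0,
    (∇ × F)_y = ∂F_x/∂z - ∂F_z/∂x = 0,
    (∇ × F)_z = ∂F_y/∂x - ∂F_x/∂y = -40.

On z = 4, (curl F)_z = -40.

Convert to polar (x = r cos θ, y = r sin θ, dA = r dr dθ); the integrand becomes -40, so

    ∬_D (curl F)_z dA = ∫_0^{2π} ∫_0^{7} (-40) · r dr dθ.

Inner (r from 0 to 7): -980.
Outer (θ from 0 to 2π): -1960π.

Therefore ∮_C F · dr = -1960π.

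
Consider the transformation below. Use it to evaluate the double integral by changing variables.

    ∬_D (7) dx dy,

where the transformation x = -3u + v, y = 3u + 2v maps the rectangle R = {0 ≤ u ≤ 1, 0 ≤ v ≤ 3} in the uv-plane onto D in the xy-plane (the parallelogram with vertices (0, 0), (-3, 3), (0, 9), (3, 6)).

Compute the Jacobian determinant of (x, y) with respect to (u, v):

    ∂(x,y)/∂(u,v) = | -3  1 | = (-3)(2) - (1)(3) = -9.
                   | 3  2 |

Its absolute value is |J| = 9 (the area scaling factor).

Substituting x = -3u + v, y = 3u + 2v into the integrand,

    7 → 7,

so the integral becomes

    ∬_R (7) · |J| du dv = ∫_0^1 ∫_0^3 (63) dv du.

Inner (v): 189.
Outer (u): 189.

Therefore ∬_D (7) dx dy = 189.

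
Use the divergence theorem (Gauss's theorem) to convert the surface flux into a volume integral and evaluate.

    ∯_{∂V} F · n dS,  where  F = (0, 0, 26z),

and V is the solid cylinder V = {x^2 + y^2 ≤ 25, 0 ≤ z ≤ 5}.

By the divergence theorem,

    ∯_{∂V} F · n dS = ∭_V (∇ · F) dV.

Compute the divergence:
    ∇ · F = ∂F_x/∂x + ∂F_y/∂y + ∂F_z/∂z = 0 + 0 + 26 = 26.

In cylindrical coordinates, x = r cos(θ), y = r sin(θ), z = z, dV = r dr dθ dz, with 0 ≤ r ≤ 5, 0 ≤ θ ≤ 2π, 0 ≤ z ≤ 5.

The integrand, after substitution and multiplying by the volume element, becomes (26) · r, so

    ∭_V (∇·F) dV = ∫_0^{2π} ∫_0^{5} ∫_0^{5} (26) · r dz dr dθ.

Inner (z from 0 to 5): 130r.
Middle (r from 0 to 5): 1625.
Outer (θ from 0 to 2π): 3250π.

Therefore ∯_{∂V} F · n dS = 3250π.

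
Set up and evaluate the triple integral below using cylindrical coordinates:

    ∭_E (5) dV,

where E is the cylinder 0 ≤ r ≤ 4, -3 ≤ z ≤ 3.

In cylindrical coordinates, x = r cos(θ), y = r sin(θ), z = z, and dV = r dr dθ dz.

The integrand becomes 5, so

    ∭_E (5) dV = ∫_{0}^{2π} ∫_{0}^{4} ∫_{-3}^{3} (5) · r dz dr dθ.

Inner (z): 30r.
Middle (r from 0 to 4): 240.
Outer (θ): 480π.

Therefore the triple integral equals 480π.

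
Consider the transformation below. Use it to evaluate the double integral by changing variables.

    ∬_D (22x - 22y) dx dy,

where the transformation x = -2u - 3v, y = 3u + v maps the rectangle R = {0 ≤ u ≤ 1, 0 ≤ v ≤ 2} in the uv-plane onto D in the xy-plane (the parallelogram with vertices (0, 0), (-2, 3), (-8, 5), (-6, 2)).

Compute the Jacobian determinant of (x, y) with respect to (u, v):

    ∂(x,y)/∂(u,v) = | -2  -3 | = (-2)(1) - (-3)(3) = 7.
                   | 3  1 |

Its absolute value is |J| = 7 (the area scaling factor).

Substituting x = -2u - 3v, y = 3u + v into the integrand,

    22x - 22y → -110u - 88v,

so the integral becomes

    ∬_R (-110u - 88v) · |J| du dv = ∫_0^1 ∫_0^2 (-770u - 616v) dv du.

Inner (v): -1540u - 1232.
Outer (u): -2002.

Therefore ∬_D (22x - 22y) dx dy = -2002.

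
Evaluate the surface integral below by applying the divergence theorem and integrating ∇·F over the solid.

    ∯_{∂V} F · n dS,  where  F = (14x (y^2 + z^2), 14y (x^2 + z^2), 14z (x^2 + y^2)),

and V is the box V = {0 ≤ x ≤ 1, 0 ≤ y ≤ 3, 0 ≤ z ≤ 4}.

By the divergence theorem,

    ∯_{∂V} F · n dS = ∭_V (∇ · F) dV.

Compute the divergence:
    ∇ · F = ∂F_x/∂x + ∂F_y/∂y + ∂F_z/∂z = 14y^2 + 14z^2 + 14x^2 + 14z^2 + 14x^2 + 14y^2 = 28x^2 + 28y^2 + 28z^2.

V is a rectangular box, so dV = dx dy dz with 0 ≤ x ≤ 1, 0 ≤ y ≤ 3, 0 ≤ z ≤ 4.

Integrate (28x^2 + 28y^2 + 28z^2) over V as an iterated integral:

    ∭_V (∇·F) dV = ∫_0^{1} ∫_0^{3} ∫_0^{4} (28x^2 + 28y^2 + 28z^2) dz dy dx.

Inner (z from 0 to 4): 112x^2 + 112y^2 + 1792/3.
Middle (y from 0 to 3): 336x^2 + 2800.
Outer (x from 0 to 1): 2912.

Therefore ∯_{∂V} F · n dS = 2912.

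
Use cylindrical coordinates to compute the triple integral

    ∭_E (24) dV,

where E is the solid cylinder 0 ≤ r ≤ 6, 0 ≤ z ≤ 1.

In cylindrical coordinates, x = r cos(θ), y = r sin(θ), z = z, and dV = r dr dθ dz.

The integrand becomes 24, so

    ∭_E (24) dV = ∫_{0}^{2π} ∫_{0}^{6} ∫_{0}^{1} (24) · r dz dr dθ.

Inner (z): 24r.
Middle (r from 0 to 6): 432.
Outer (θ): 864π.

Therefore the triple integral equals 864π.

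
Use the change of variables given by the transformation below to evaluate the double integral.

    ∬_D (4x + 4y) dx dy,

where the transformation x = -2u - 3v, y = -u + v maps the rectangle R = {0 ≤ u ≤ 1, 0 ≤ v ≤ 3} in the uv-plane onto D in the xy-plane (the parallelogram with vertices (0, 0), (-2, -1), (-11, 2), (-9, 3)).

Compute the Jacobian determinant of (x, y) with respect to (u, v):

    ∂(x,y)/∂(u,v) = | -2  -3 | = (-2)(1) - (-3)(-1) = -5.
                   | -1  1 |

Its absolute value is |J| = 5 (the area scaling factor).

Substituting x = -2u - 3v, y = -u + v into the integrand,

    4x + 4y → -12u - 8v,

so the integral becomes

    ∬_R (-12u - 8v) · |J| du dv = ∫_0^1 ∫_0^3 (-60u - 40v) dv du.

Inner (v): -180u - 180.
Outer (u): -270.

Therefore ∬_D (4x + 4y) dx dy = -270.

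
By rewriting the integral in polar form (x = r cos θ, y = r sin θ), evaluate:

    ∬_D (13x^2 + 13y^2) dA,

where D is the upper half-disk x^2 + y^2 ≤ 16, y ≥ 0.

The region D is 0 ≤ r ≤ 4, 0 ≤ θ ≤ π in polar coordinates, where x = r cos(θ), y = r sin(θ), and dA = r dr dθ.

Under the substitution, the integrand becomes 13r^2, so

    ∬_D (13x^2 + 13y^2) dA = ∫_{0}^{π} ∫_{0}^{4} (13r^2) · r dr dθ.

Inner integral (in r): ∫_{0}^{4} (13r^2) · r dr = 832.

Outer integral (in θ): ∫_{0}^{π} (832) dθ = 832π.

Therefore ∬_D (13x^2 + 13y^2) dA = 832π.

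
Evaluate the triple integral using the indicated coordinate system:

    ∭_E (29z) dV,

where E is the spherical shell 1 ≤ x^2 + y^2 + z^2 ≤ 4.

In spherical coordinates, x = ρ sin(φ) cos(θ), y = ρ sin(φ) sin(θ), z = ρ cos(φ), and dV = ρ^2 sin(φ) dρ dφ dθ.

The integrand becomes 29ρ cos(φ), so

    ∭_E (29z) dV = ∫_{0}^{2π} ∫_{0}^{π} ∫_{1}^{2} (29ρ cos(φ)) · ρ^2 sin(φ) dρ dφ dθ.

Inner (ρ): 435sin(2φ)/8.
Middle (φ): 0.
Outer (θ): 0.

Therefore the triple integral equals 0.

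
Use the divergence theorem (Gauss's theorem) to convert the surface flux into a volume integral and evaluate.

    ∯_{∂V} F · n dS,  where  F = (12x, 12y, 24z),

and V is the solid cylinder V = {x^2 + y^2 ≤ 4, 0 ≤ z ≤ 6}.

By the divergence theorem,

    ∯_{∂V} F · n dS = ∭_V (∇ · F) dV.

Compute the divergence:
    ∇ · F = ∂F_x/∂x + ∂F_y/∂y + ∂F_z/∂z = 12 + 12 + 24 = 48.

In cylindrical coordinates, x = r cos(θ), y = r sin(θ), z = z, dV = r dr dθ dz, with 0 ≤ r ≤ 2, 0 ≤ θ ≤ 2π, 0 ≤ z ≤ 6.

The integrand, after substitution and multiplying by the volume element, becomes (48) · r, so

    ∭_V (∇·F) dV = ∫_0^{2π} ∫_0^{2} ∫_0^{6} (48) · r dz dr dθ.

Inner (z from 0 to 6): 288r.
Middle (r from 0 to 2): 576.
Outer (θ from 0 to 2π): 1152π.

Therefore ∯_{∂V} F · n dS = 1152π.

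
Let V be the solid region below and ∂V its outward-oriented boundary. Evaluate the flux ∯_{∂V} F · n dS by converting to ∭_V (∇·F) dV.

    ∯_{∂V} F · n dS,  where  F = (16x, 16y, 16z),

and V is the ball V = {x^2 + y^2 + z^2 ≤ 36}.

By the divergence theorem,

    ∯_{∂V} F · n dS = ∭_V (∇ · F) dV.

Compute the divergence:
    ∇ · F = ∂F_x/∂x + ∂F_y/∂y + ∂F_z/∂z = 16 + 16 + 16 = 48.

In spherical coordinates, x = ρ sin(φ) cos(θ), y = ρ sin(φ) sin(θ), z = ρ cos(φ), dV = ρ^2 sin(φ) dρ dφ dθ, with 0 ≤ ρ ≤ 6, 0 ≤ φ ≤ π, 0 ≤ θ ≤ 2π.

The integrand, after substitution and multiplying by the volume element, becomes (48) · ρ^2 sin(φ), so

    ∭_V (∇·F) dV = ∫_0^{2π} ∫_0^{π} ∫_0^{6} (48) · ρ^2 sin(φ) dρ dφ dθ.

Inner (ρ from 0 to 6): 3456sin(φ).
Middle (φ from 0 to π): 6912.
Outer (θ from 0 to 2π): 13824π.

Therefore ∯_{∂V} F · n dS = 13824π.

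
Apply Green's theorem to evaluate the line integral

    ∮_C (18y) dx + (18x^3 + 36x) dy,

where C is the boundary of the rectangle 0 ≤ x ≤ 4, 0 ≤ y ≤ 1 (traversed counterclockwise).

Green's theorem converts the closed line integral into a double integral over the enclosed region D:

    ∮_C P dx + Q dy = ∬_D (∂Q/∂x - ∂P/∂y) dA.

Here P = 18y, Q = 18x^3 + 36x, so

    ∂Q/∂x = 54x^2 + 36,    ∂P/∂y = 18,
    ∂Q/∂x - ∂P/∂y = 54x^2 + 18.

D is the region 0 ≤ x ≤ 4, 0 ≤ y ≤ 1. Evaluating the double integral:

    ∬_D (54x^2 + 18) dA = ∫_0^{4} ∫_0^{1} (54x^2 + 18) dy dx.

Inner (y from 0 to 1): 54x^2 + 18.
Outer (x from 0 to 4): 1224.

Therefore ∮_C P dx + Q dy = 1224.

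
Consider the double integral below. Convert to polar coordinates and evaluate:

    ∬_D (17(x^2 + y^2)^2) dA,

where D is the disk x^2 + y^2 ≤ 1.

The region D is 0 ≤ r ≤ 1, 0 ≤ θ ≤ 2π in polar coordinates, where x = r cos(θ), y = r sin(θ), and dA = r dr dθ.

Under the substitution, the integrand becomes 17r^4, so

    ∬_D (17(x^2 + y^2)^2) dA = ∫_{0}^{2π} ∫_{0}^{1} (17r^4) · r dr dθ.

Inner integral (in r): ∫_{0}^{1} (17r^4) · r dr = 17/6.

Outer integral (in θ): ∫_{0}^{2π} (17/6) dθ = 17π/3.

Therefore ∬_D (17(x^2 + y^2)^2) dA = 17π/3.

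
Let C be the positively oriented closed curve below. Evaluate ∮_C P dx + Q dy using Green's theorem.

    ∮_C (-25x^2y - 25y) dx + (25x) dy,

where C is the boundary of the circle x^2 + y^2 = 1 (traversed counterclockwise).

Green's theorem converts the closed line integral into a double integral over the enclosed region D:

    ∮_C P dx + Q dy = ∬_D (∂Q/∂x - ∂P/∂y) dA.

Here P = -25x^2y - 25y, Q = 25x, so

    ∂Q/∂x = 25,    ∂P/∂y = -25x^2 - 25,
    ∂Q/∂x - ∂P/∂y = 25x^2 + 50.

D is the region x^2 + y^2 ≤ 1. Evaluating the double integral:

In polar coordinates (x = r cos θ, y = r sin θ, dA = r dr dθ) the integrand becomes 25r^2cos(θ)^2 + 50, so

    ∬_D (25x^2 + 50) dA = ∫_0^{2π} ∫_0^{1} (25r^2cos(θ)^2 + 50) · r dr dθ.

Inner (r from 0 to 1): 25cos(θ)^2/4 + 25.
Outer (θ from 0 to 2π): 225π/4.

Therefore ∮_C P dx + Q dy = 225π/4.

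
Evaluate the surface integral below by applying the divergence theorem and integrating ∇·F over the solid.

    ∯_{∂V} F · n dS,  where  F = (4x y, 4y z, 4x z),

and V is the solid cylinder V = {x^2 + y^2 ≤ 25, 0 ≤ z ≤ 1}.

By the divergence theorem,

    ∯_{∂V} F · n dS = ∭_V (∇ · F) dV.

Compute the divergence:
    ∇ · F = ∂F_x/∂x + ∂F_y/∂y + ∂F_z/∂z = 4y + 4z + 4x = 4x + 4y + 4z.

In cylindrical coordinates, x = r cos(θ), y = r sin(θ), z = z, dV = r dr dθ dz, with 0 ≤ r ≤ 5, 0 ≤ θ ≤ 2π, 0 ≤ z ≤ 1.

The integrand, after substitution and multiplying by the volume element, becomes (4sqrt(2)r sin(θ + π/4) + 4z) · r, so

    ∭_V (∇·F) dV = ∫_0^{2π} ∫_0^{5} ∫_0^{1} (4sqrt(2)r sin(θ + π/4) + 4z) · r dz dr dθ.

Inner (z from 0 to 1): 2r (2sqrt(2)r sin(θ + π/4) + 1).
Middle (r from 0 to 5): 500sqrt(2)sin(θ + π/4)/3 + 25.
Outer (θ from 0 to 2π): 50π.

Therefore ∯_{∂V} F · n dS = 50π.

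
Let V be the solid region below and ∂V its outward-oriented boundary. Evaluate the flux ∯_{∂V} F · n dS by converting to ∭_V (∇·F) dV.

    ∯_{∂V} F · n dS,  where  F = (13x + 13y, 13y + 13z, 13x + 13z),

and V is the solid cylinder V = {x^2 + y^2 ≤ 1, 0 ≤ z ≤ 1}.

By the divergence theorem,

    ∯_{∂V} F · n dS = ∭_V (∇ · F) dV.

Compute the divergence:
    ∇ · F = ∂F_x/∂x + ∂F_y/∂y + ∂F_z/∂z = 13 + 13 + 13 = 39.

In cylindrical coordinates, x = r cos(θ), y = r sin(θ), z = z, dV = r dr dθ dz, with 0 ≤ r ≤ 1, 0 ≤ θ ≤ 2π, 0 ≤ z ≤ 1.

The integrand, after substitution and multiplying by the volume element, becomes (39) · r, so

    ∭_V (∇·F) dV = ∫_0^{2π} ∫_0^{1} ∫_0^{1} (39) · r dz dr dθ.

Inner (z from 0 to 1): 39r.
Middle (r from 0 to 1): 39/2.
Outer (θ from 0 to 2π): 39π.

Therefore ∯_{∂V} F · n dS = 39π.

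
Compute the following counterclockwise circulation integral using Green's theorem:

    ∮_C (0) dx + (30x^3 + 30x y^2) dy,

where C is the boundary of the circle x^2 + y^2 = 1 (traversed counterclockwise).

Green's theorem converts the closed line integral into a double integral over the enclosed region D:

    ∮_C P dx + Q dy = ∬_D (∂Q/∂x - ∂P/∂y) dA.

Here P = 0, Q = 30x^3 + 30x y^2, so

    ∂Q/∂x = 90x^2 + 30y^2,    ∂P/∂y = 0,
    ∂Q/∂x - ∂P/∂y = 90x^2 + 30y^2.

D is the region x^2 + y^2 ≤ 1. Evaluating the double integral:

In polar coordinates (x = r cos θ, y = r sin θ, dA = r dr dθ) the integrand becomes 30r^2(cos(2θ) + 2), so

    ∬_D (90x^2 + 30y^2) dA = ∫_0^{2π} ∫_0^{1} (30r^2(cos(2θ) + 2)) · r dr dθ.

Inner (r from 0 to 1): 45/2 - 15sin(θ)^2.
Outer (θ from 0 to 2π): 30π.

Therefore ∮_C P dx + Q dy = 30π.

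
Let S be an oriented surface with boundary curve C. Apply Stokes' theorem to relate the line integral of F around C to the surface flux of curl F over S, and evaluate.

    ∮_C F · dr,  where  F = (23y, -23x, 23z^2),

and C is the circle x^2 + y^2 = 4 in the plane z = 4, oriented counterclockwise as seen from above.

Let S be the flat disk x^2 + y^2 ≤ 4 in the plane z = 4, with upward unit normal n̂ = ẑ. By Stokes' theorem,

    ∮_C F · dr = ∬_S (∇ × F) · n̂ dS = ∬_D (curl F)_z dA,

where D is the disk x^2 + y^2 ≤ 4.

Compute the curl of F = (23y, -23x, 23z^2):
    (∇ × F)_x = ∂F_z/∂y - ∂F_y/∂z = 0,
    (∇ × F)_y = ∂F_x/∂z - ∂F_z/∂x = 0,
    (∇ × F)_z = ∂F_y/∂x - ∂F_x/∂y = -46.

On z = 4, (curl F)_z = -46.

Convert to polar (x = r cos θ, y = r sin θ, dA = r dr dθ); the integrand becomes -46, so

    ∬_D (curl F)_z dA = ∫_0^{2π} ∫_0^{2} (-46) · r dr dθ.

Inner (r from 0 to 2): -92.
Outer (θ from 0 to 2π): -184π.

Therefore ∮_C F · dr = -184π.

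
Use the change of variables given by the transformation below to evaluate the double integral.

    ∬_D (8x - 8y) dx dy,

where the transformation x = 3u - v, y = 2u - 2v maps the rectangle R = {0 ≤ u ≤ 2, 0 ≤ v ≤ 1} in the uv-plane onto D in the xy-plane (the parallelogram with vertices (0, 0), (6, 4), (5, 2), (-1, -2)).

Compute the Jacobian determinant of (x, y) with respect to (u, v):

    ∂(x,y)/∂(u,v) = | 3  -1 | = (3)(-2) - (-1)(2) = -4.
                   | 2  -2 |

Its absolute value is |J| = 4 (the area scaling factor).

Substituting x = 3u - v, y = 2u - 2v into the integrand,

    8x - 8y → 8u + 8v,

so the integral becomes

    ∬_R (8u + 8v) · |J| du dv = ∫_0^2 ∫_0^1 (32u + 32v) dv du.

Inner (v): 32u + 16.
Outer (u): 96.

Therefore ∬_D (8x - 8y) dx dy = 96.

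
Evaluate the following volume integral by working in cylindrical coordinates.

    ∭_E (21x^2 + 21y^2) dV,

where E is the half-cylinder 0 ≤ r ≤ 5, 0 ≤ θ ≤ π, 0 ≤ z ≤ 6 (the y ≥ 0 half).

In cylindrical coordinates, x = r cos(θ), y = r sin(θ), z = z, and dV = r dr dθ dz.

The integrand becomes 21r^2, so

    ∭_E (21x^2 + 21y^2) dV = ∫_{0}^{π} ∫_{0}^{5} ∫_{0}^{6} (21r^2) · r dz dr dθ.

Inner (z): 126r^3.
Middle (r from 0 to 5): 39375/2.
Outer (θ): 39375π/2.

Therefore the triple integral equals 39375π/2.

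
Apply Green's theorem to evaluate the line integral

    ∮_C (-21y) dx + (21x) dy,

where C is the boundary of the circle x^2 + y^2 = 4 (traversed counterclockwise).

Green's theorem converts the closed line integral into a double integral over the enclosed region D:

    ∮_C P dx + Q dy = ∬_D (∂Q/∂x - ∂P/∂y) dA.

Here P = -21y, Q = 21x, so

    ∂Q/∂x = 21,    ∂P/∂y = -21,
    ∂Q/∂x - ∂P/∂y = 42.

D is the region x^2 + y^2 ≤ 4. Evaluating the double integral:

In polar coordinates (x = r cos θ, y = r sin θ, dA = r dr dθ) the integrand becomes 42, so

    ∬_D (42) dA = ∫_0^{2π} ∫_0^{2} (42) · r dr dθ.

Inner (r from 0 to 2): 84.
Outer (θ from 0 to 2π): 168π.

Therefore ∮_C P dx + Q dy = 168π.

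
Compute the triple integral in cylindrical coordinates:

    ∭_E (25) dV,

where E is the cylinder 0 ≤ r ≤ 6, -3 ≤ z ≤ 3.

In cylindrical coordinates, x = r cos(θ), y = r sin(θ), z = z, and dV = r dr dθ dz.

The integrand becomes 25, so

    ∭_E (25) dV = ∫_{0}^{2π} ∫_{0}^{6} ∫_{-3}^{3} (25) · r dz dr dθ.

Inner (z): 150r.
Middle (r from 0 to 6): 2700.
Outer (θ): 5400π.

Therefore the triple integral equals 5400π.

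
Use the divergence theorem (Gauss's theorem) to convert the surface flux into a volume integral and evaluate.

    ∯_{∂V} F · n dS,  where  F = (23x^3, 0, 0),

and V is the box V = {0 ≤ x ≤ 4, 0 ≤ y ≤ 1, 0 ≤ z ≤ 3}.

By the divergence theorem,

    ∯_{∂V} F · n dS = ∭_V (∇ · F) dV.

Compute the divergence:
    ∇ · F = ∂F_x/∂x + ∂F_y/∂y + ∂F_z/∂z = 69x^2 + 0 + 0 = 69x^2.

V is a rectangular box, so dV = dx dy dz with 0 ≤ x ≤ 4, 0 ≤ y ≤ 1, 0 ≤ z ≤ 3.

Integrate (69x^2) over V as an iterated integral:

    ∭_V (∇·F) dV = ∫_0^{4} ∫_0^{1} ∫_0^{3} (69x^2) dz dy dx.

Inner (z from 0 to 3): 207x^2.
Middle (y from 0 to 1): 207x^2.
Outer (x from 0 to 4): 4416.

Therefore ∯_{∂V} F · n dS = 4416.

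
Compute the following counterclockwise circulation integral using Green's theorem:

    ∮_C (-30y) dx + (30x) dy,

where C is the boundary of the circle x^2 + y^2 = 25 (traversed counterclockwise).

Green's theorem converts the closed line integral into a double integral over the enclosed region D:

    ∮_C P dx + Q dy = ∬_D (∂Q/∂x - ∂P/∂y) dA.

Here P = -30y, Q = 30x, so

    ∂Q/∂x = 30,    ∂P/∂y = -30,
    ∂Q/∂x - ∂P/∂y = 60.

D is the region x^2 + y^2 ≤ 25. Evaluating the double integral:

In polar coordinates (x = r cos θ, y = r sin θ, dA = r dr dθ) the integrand becomes 60, so

    ∬_D (60) dA = ∫_0^{2π} ∫_0^{5} (60) · r dr dθ.

Inner (r from 0 to 5): 750.
Outer (θ from 0 to 2π): 1500π.

Therefore ∮_C P dx + Q dy = 1500π.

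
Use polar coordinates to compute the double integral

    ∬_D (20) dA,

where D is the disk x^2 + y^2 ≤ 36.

The region D is 0 ≤ r ≤ 6, 0 ≤ θ ≤ 2π in polar coordinates, where x = r cos(θ), y = r sin(θ), and dA = r dr dθ.

Under the substitution, the integrand becomes 20, so

    ∬_D (20) dA = ∫_{0}^{2π} ∫_{0}^{6} (20) · r dr dθ.

Inner integral (in r): ∫_{0}^{6} (20) · r dr = 360.

Outer integral (in θ): ∫_{0}^{2π} (360) dθ = 720π.

Therefore ∬_D (20) dA = 720π.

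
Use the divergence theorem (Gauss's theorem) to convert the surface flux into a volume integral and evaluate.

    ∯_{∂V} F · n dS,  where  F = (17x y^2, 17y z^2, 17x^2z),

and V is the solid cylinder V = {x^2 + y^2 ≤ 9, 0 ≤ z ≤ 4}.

By the divergence theorem,

    ∯_{∂V} F · n dS = ∭_V (∇ · F) dV.

Compute the divergence:
    ∇ · F = ∂F_x/∂x + ∂F_y/∂y + ∂F_z/∂z = 17y^2 + 17z^2 + 17x^2 = 17x^2 + 17y^2 + 17z^2.

In cylindrical coordinates, x = r cos(θ), y = r sin(θ), z = z, dV = r dr dθ dz, with 0 ≤ r ≤ 3, 0 ≤ θ ≤ 2π, 0 ≤ z ≤ 4.

The integrand, after substitution and multiplying by the volume element, becomes (17r^2 + 17z^2) · r, so

    ∭_V (∇·F) dV = ∫_0^{2π} ∫_0^{3} ∫_0^{4} (17r^2 + 17z^2) · r dz dr dθ.

Inner (z from 0 to 4): 68r (r^2 + 16/3).
Middle (r from 0 to 3): 3009.
Outer (θ from 0 to 2π): 6018π.

Therefore ∯_{∂V} F · n dS = 6018π.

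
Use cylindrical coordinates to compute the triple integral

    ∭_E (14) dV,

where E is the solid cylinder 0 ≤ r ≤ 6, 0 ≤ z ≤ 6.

In cylindrical coordinates, x = r cos(θ), y = r sin(θ), z = z, and dV = r dr dθ dz.

The integrand becomes 14, so

    ∭_E (14) dV = ∫_{0}^{2π} ∫_{0}^{6} ∫_{0}^{6} (14) · r dz dr dθ.

Inner (z): 84r.
Middle (r from 0 to 6): 1512.
Outer (θ): 3024π.

Therefore the triple integral equals 3024π.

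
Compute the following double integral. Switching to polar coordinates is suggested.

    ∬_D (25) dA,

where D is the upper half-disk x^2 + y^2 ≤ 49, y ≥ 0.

The region D is 0 ≤ r ≤ 7, 0 ≤ θ ≤ π in polar coordinates, where x = r cos(θ), y = r sin(θ), and dA = r dr dθ.

Under the substitution, the integrand becomes 25, so

    ∬_D (25) dA = ∫_{0}^{π} ∫_{0}^{7} (25) · r dr dθ.

Inner integral (in r): ∫_{0}^{7} (25) · r dr = 1225/2.

Outer integral (in θ): ∫_{0}^{π} (1225/2) dθ = 1225π/2.

Therefore ∬_D (25) dA = 1225π/2.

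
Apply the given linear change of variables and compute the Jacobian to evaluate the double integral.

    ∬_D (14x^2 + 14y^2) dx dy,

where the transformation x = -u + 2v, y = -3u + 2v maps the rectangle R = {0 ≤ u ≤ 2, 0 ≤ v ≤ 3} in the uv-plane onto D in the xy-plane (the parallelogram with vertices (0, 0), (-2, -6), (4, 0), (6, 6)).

Compute the Jacobian determinant of (x, y) with respect to (u, v):

    ∂(x,y)/∂(u,v) = | -1  2 | = (-1)(2) - (2)(-3) = 4.
                   | -3  2 |

Its absolute value is |J| = 4 (the area scaling factor).

Substituting x = -u + 2v, y = -3u + 2v into the integrand,

    14x^2 + 14y^2 → 140u^2 - 224u v + 112v^2,

so the integral becomes

    ∬_R (140u^2 - 224u v + 112v^2) · |J| du dv = ∫_0^2 ∫_0^3 (560u^2 - 896u v + 448v^2) dv du.

Inner (v): 1680u^2 - 4032u + 4032.
Outer (u): 4480.

Therefore ∬_D (14x^2 + 14y^2) dx dy = 4480.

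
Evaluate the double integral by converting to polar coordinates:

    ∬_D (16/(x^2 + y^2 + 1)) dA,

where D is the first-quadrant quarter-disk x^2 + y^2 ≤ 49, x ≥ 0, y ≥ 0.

The region D is 0 ≤ r ≤ 7, 0 ≤ θ ≤ π/2 in polar coordinates, where x = r cos(θ), y = r sin(θ), and dA = r dr dθ.

Under the substitution, the integrand becomes 16/(r^2 + 1), so

    ∬_D (16/(x^2 + y^2 + 1)) dA = ∫_{0}^{π/2} ∫_{0}^{7} (16/(r^2 + 1)) · r dr dθ.

Inner integral (in r): ∫_{0}^{7} (16/(r^2 + 1)) · r dr = log(39062500000000).

Outer integral (in θ): ∫_{0}^{π/2} (log(39062500000000)) dθ = 4π log(50).

Therefore ∬_D (16/(x^2 + y^2 + 1)) dA = 4π log(50).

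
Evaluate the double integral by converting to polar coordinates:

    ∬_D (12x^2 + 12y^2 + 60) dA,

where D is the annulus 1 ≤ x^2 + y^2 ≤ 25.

The region D is 1 ≤ r ≤ 5, 0 ≤ θ ≤ 2π in polar coordinates, where x = r cos(θ), y = r sin(θ), and dA = r dr dθ.

Under the substitution, the integrand becomes 12r^2 + 60, so

    ∬_D (12x^2 + 12y^2 + 60) dA = ∫_{0}^{2π} ∫_{1}^{5} (12r^2 + 60) · r dr dθ.

Inner integral (in r): ∫_{1}^{5} (12r^2 + 60) · r dr = 2592.

Outer integral (in θ): ∫_{0}^{2π} (2592) dθ = 5184π.

Therefore ∬_D (12x^2 + 12y^2 + 60) dA = 5184π.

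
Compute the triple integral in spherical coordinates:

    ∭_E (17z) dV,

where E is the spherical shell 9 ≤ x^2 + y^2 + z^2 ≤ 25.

In spherical coordinates, x = ρ sin(φ) cos(θ), y = ρ sin(φ) sin(θ), z = ρ cos(φ), and dV = ρ^2 sin(φ) dρ dφ dθ.

The integrand becomes 17ρ cos(φ), so

    ∭_E (17z) dV = ∫_{0}^{2π} ∫_{0}^{π} ∫_{3}^{5} (17ρ cos(φ)) · ρ^2 sin(φ) dρ dφ dθ.

Inner (ρ): 1156sin(2φ).
Middle (φ): 0.
Outer (θ): 0.

Therefore the triple integral equals 0.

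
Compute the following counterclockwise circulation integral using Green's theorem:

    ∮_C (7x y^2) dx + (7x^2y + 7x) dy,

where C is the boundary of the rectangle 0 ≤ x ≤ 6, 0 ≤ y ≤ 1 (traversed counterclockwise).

Green's theorem converts the closed line integral into a double integral over the enclosed region D:

    ∮_C P dx + Q dy = ∬_D (∂Q/∂x - ∂P/∂y) dA.

Here P = 7x y^2, Q = 7x^2y + 7x, so

    ∂Q/∂x = 14x y + 7,    ∂P/∂y = 14x y,
    ∂Q/∂x - ∂P/∂y = 7.

D is the region 0 ≤ x ≤ 6, 0 ≤ y ≤ 1. Evaluating the double integral:

    ∬_D (7) dA = ∫_0^{6} ∫_0^{1} (7) dy dx.

Inner (y from 0 to 1): 7.
Outer (x from 0 to 6): 42.

Therefore ∮_C P dx + Q dy = 42.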